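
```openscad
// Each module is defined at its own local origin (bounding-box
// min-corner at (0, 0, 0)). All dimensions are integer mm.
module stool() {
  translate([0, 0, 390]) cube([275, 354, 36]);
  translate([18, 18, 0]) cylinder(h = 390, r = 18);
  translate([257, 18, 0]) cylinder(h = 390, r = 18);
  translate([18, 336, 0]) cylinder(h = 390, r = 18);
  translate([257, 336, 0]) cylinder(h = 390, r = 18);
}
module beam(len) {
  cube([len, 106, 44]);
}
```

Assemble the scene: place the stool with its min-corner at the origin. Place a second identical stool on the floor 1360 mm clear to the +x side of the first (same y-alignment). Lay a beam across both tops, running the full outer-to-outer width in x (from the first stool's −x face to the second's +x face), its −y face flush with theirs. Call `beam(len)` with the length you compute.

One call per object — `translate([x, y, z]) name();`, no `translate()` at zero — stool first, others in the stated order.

stool();
translate([1635, 0, 0]) stool();
translate([0, 0, 426]) beam(1910);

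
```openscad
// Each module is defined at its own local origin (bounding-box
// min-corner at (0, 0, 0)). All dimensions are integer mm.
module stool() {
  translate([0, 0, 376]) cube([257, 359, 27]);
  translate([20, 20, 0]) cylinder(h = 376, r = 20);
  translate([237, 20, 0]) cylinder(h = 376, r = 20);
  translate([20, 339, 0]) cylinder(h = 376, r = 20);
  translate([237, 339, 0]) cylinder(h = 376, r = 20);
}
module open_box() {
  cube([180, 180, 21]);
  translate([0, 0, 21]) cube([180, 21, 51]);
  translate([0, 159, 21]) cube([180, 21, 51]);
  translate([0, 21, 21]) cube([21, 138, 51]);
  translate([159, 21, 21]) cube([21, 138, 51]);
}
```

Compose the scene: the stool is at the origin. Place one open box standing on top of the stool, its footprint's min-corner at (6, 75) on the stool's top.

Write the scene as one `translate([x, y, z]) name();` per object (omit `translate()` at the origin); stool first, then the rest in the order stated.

stool();
translate([6, 75, 403]) open_box();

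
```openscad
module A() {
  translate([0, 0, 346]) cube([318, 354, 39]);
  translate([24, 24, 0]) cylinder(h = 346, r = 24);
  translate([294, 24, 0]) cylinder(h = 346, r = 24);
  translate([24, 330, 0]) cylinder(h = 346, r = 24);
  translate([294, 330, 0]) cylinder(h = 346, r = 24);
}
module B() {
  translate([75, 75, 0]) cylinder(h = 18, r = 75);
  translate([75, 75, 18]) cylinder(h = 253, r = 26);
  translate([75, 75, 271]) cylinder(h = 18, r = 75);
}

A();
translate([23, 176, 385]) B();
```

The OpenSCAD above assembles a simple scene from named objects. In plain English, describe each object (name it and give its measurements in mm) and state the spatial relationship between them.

A is a four-legged stool. The seat is 318×354 mm, 39 mm thick, top at z = 385 mm. It stands on four round legs, each 48 mm in diameter, from z = 0 to the seat underside, each leg's axis is inset half a diameter from the nearest pair of seat edges (so the leg's bounding box is flush with the corner).

B is a spool: two coaxial disc flanges of radius 75 mm and thickness 18 mm, joined by a core cylinder of radius 26 mm and height 253 mm. The lower flange rests on z = 0 and the three cylinders share a vertical axis.

The spool is on top of the stool.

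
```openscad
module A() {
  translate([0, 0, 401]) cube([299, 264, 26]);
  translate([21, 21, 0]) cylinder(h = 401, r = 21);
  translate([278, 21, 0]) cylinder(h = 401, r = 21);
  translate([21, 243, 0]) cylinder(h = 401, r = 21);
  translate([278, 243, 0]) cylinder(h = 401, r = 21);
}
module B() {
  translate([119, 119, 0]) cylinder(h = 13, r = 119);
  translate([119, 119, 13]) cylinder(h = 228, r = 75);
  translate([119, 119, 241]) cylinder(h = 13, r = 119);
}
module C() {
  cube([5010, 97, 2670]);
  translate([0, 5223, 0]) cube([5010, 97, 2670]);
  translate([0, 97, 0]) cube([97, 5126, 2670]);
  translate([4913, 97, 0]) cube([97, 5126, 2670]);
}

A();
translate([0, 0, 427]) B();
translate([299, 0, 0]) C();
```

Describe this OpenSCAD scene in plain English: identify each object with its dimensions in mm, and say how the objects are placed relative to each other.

A is a four-legged stool. The seat is a 299×264×26 mm slab whose top surface is at z = 427 mm; four round legs, each 42 mm in diameter, run from the floor (z = 0) to the underside of the seat, each leg's axis is inset half a diameter from the nearest pair of seat edges (so the leg's bounding box is flush with the corner).

B is a spool: two coaxial disc flanges of radius 119 mm and thickness 13 mm, joined by a core cylinder of radius 75 mm and height 228 mm. The lower flange rests on z = 0 and the three cylinders share a vertical axis.

C is the wall frame of a small rectangular building: four walls, each 2670 mm tall and 97 mm thick, enclosing a footprint 5010 mm (x) by 5320 mm (y) outside-to-outside, with no floor or roof. The front and back walls (the −y and +y sides) span the full width; the two side walls fit between them.

The spool is on top of the stool. The house frame is against the stool's +x side, with their −y faces flush.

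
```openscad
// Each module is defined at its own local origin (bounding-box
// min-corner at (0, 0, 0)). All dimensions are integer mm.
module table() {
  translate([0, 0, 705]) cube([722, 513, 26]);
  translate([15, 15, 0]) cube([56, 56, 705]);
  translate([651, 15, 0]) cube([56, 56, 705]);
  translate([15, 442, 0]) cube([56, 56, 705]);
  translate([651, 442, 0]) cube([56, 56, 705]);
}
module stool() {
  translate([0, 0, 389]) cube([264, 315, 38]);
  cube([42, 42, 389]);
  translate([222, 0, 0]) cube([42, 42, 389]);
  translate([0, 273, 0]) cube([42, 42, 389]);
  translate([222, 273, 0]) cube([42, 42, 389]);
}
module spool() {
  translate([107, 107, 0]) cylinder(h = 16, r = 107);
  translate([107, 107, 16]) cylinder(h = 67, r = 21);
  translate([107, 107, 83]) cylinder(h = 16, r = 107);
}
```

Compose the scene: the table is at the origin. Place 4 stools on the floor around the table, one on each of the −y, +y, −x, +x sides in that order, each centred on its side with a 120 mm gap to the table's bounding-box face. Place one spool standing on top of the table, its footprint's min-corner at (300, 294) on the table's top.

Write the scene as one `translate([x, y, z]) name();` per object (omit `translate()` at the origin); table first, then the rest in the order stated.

table();
translate([229, -435, 0]) stool();
translate([229, 633, 0]) stool();
translate([-384, 99, 0]) stool();
translate([842, 99, 0]) stool();
translate([300, 294, 731]) spool();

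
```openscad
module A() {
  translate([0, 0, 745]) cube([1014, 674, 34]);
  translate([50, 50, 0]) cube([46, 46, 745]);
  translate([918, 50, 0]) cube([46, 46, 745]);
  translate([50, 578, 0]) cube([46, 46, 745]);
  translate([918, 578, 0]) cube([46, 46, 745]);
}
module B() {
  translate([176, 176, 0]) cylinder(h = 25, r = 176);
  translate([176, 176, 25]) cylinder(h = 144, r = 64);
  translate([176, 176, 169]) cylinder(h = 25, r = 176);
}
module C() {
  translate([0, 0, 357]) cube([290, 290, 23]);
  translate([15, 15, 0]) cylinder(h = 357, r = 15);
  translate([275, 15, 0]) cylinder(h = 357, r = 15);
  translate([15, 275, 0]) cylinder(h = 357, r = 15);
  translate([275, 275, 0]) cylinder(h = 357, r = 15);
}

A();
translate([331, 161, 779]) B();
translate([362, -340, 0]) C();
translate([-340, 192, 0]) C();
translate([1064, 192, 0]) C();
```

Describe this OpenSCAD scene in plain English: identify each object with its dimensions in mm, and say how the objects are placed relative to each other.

A is a rectangular dining table. The top is 1014×674×34 mm with its upper surface at z = 779 mm. It stands on four 46×46 mm square legs, each inset 50 mm from the nearest pair of top edges, running from the floor to the underside of the top.

B is a spool: two coaxial disc flanges of radius 176 mm and thickness 25 mm, joined by a core cylinder of radius 64 mm and height 144 mm. The lower flange rests on z = 0 and the three cylinders share a vertical axis.

C is a simple wooden stool: a rectangular seat 290 mm (x) by 290 mm (y), 23 mm thick, top face at z = 380 mm, on four round legs, each 30 mm in diameter. The legs rest on z = 0, each leg's axis is inset half a diameter from the nearest pair of seat edges (so the leg's bounding box is flush with the corner).

The spool is on top of the table, centred. Three stools sit around the table at the −y, −x, +x sides.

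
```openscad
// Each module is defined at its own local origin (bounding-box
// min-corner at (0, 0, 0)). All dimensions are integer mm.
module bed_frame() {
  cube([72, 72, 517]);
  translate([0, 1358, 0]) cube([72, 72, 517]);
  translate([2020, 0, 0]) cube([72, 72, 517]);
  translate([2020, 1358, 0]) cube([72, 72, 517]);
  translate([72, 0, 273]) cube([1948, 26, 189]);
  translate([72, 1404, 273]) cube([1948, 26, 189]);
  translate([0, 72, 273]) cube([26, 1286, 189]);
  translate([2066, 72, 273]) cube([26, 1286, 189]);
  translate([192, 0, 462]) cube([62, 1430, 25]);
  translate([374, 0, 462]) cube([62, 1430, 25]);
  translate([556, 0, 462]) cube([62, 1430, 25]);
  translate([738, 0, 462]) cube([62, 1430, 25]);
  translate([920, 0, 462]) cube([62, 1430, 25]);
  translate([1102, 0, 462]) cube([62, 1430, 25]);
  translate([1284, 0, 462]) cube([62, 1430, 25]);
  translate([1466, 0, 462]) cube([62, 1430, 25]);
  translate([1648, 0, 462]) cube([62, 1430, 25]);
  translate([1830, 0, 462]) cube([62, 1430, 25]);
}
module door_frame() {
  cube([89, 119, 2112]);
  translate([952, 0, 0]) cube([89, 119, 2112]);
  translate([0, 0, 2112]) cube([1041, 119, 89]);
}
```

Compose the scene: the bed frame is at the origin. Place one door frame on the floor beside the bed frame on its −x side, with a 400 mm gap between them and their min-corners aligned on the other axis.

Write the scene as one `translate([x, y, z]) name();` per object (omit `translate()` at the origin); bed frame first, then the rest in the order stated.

bed_frame();
translate([-1441, 0, 0]) door_frame();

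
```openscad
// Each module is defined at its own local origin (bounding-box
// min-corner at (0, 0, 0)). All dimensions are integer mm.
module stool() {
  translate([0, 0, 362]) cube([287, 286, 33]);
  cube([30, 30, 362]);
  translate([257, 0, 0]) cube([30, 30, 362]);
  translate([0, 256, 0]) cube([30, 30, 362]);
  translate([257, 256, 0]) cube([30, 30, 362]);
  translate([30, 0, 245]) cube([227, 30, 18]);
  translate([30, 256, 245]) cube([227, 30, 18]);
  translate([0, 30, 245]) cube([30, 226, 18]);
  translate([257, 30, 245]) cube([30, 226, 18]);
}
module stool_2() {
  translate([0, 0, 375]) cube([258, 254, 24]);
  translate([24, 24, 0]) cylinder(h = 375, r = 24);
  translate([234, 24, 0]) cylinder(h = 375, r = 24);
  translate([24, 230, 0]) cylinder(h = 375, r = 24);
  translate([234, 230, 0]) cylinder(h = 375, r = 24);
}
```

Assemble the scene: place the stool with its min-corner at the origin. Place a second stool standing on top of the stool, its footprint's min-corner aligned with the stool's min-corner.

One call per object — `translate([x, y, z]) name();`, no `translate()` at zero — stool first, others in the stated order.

stool();
translate([0, 0, 395]) stool_2();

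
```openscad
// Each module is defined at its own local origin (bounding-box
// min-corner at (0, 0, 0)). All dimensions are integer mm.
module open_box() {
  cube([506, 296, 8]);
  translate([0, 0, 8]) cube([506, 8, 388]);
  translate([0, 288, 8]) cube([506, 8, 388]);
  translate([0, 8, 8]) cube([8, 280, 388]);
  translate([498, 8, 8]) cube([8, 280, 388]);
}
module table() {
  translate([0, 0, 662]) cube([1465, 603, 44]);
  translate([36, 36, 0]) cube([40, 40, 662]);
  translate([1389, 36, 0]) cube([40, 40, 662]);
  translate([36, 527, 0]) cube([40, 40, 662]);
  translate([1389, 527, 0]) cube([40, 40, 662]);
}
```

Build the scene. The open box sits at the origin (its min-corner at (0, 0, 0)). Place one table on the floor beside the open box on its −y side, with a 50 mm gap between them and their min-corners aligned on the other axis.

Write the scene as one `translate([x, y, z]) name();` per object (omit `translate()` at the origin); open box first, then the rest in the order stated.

open_box();
translate([0, -653, 0]) table();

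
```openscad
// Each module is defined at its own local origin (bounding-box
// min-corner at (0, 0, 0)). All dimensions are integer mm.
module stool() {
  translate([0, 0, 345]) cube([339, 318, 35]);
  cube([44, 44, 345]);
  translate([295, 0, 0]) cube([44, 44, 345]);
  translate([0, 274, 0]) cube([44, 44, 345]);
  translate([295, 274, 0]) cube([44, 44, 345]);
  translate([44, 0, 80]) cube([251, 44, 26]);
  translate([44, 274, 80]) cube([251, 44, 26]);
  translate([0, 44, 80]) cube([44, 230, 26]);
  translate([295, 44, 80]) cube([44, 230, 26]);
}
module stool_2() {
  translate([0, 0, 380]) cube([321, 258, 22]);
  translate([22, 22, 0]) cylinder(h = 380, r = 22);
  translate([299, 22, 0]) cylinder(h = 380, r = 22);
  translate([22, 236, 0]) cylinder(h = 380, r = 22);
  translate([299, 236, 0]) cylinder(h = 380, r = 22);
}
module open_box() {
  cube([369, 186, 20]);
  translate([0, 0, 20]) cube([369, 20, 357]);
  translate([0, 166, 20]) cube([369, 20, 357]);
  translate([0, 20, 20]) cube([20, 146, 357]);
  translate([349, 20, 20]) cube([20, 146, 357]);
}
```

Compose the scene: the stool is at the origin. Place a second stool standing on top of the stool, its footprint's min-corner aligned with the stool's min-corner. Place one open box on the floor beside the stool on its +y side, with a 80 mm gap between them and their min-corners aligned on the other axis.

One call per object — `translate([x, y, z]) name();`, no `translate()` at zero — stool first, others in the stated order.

stool();
translate([0, 0, 380]) stool_2();
translate([0, 398, 0]) open_box();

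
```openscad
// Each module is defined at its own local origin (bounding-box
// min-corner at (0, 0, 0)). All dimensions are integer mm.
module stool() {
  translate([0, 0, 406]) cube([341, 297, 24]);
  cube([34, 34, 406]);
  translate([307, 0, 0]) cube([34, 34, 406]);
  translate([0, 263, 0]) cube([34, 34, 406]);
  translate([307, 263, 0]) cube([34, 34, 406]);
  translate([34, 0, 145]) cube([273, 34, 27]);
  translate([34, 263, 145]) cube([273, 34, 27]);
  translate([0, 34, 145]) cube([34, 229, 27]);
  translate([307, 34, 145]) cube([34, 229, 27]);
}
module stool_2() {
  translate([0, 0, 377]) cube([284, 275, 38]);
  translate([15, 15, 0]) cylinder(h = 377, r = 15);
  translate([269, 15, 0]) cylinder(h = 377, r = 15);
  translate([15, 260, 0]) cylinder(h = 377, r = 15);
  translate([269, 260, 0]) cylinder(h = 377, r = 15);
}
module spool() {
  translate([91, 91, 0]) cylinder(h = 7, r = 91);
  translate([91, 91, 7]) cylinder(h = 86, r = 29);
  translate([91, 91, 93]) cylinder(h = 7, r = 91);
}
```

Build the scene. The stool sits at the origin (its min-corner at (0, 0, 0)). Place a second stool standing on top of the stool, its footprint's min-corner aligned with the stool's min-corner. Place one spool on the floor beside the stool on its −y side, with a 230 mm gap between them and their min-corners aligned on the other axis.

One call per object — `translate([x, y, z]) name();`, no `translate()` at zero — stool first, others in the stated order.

stool();
translate([0, 0, 430]) stool_2();
translate([0, -412, 0]) spool();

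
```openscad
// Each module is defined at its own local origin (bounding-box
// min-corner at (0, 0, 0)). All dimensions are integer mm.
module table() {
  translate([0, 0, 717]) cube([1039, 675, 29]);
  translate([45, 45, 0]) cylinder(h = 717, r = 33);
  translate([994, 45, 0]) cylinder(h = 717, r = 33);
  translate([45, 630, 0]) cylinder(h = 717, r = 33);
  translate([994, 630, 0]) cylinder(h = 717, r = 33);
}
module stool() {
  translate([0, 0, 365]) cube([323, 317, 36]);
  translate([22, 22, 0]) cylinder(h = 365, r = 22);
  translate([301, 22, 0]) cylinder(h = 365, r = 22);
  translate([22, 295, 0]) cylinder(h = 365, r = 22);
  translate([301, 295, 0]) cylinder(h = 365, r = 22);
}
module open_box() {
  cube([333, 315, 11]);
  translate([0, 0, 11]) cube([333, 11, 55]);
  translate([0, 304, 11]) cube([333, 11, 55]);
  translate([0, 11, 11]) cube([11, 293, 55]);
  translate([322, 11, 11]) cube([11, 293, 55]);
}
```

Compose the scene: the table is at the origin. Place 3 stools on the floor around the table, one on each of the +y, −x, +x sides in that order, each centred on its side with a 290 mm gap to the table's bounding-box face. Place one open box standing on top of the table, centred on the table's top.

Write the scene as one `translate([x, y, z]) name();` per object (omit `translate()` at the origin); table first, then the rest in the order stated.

table();
translate([358, 965, 0]) stool();
translate([-613, 179, 0]) stool();
translate([1329, 179, 0]) stool();
translate([353, 180, 746]) open_box();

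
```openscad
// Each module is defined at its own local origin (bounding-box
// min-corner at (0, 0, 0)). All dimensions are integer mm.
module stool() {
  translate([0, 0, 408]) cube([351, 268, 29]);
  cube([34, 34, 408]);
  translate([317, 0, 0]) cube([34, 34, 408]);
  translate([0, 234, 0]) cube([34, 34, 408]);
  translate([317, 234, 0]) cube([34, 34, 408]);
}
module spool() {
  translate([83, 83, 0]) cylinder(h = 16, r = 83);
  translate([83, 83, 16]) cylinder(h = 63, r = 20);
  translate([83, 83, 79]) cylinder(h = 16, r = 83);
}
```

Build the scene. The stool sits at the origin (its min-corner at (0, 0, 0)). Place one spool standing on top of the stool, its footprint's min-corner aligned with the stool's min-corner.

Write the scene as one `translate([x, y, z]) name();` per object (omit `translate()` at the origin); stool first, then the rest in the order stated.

stool();
translate([0, 0, 437]) spool();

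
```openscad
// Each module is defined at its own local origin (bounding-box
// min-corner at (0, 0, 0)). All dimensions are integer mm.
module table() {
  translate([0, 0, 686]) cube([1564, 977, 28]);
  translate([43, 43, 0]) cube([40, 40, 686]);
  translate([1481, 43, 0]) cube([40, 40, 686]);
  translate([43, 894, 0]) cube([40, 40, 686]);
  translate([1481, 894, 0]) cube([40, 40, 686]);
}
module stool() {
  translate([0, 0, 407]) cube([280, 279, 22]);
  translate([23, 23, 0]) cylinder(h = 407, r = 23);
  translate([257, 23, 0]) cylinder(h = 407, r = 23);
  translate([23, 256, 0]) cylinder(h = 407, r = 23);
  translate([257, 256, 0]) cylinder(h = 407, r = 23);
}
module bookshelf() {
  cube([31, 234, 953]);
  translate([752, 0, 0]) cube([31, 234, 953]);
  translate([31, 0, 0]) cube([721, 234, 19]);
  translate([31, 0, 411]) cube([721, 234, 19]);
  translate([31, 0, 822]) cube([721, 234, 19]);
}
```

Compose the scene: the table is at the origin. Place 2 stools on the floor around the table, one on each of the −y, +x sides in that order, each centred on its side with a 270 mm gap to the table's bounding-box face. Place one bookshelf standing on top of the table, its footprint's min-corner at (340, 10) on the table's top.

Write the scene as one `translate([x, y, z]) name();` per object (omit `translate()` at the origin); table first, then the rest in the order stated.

table();
translate([642, -549, 0]) stool();
translate([1834, 349, 0]) stool();
translate([340, 10, 714]) bookshelf();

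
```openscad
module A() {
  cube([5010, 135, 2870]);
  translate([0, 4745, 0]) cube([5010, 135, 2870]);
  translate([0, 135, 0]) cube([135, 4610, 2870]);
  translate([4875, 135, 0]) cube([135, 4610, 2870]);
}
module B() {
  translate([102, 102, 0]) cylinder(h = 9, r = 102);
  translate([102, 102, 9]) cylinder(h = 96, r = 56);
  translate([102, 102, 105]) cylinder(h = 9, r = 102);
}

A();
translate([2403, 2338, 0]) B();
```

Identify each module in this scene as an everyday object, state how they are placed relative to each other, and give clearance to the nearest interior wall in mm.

A is a house frame. B is a spool. The spool sits inside the house frame, centred. The clearance to the nearest interior wall is 2203 mm.

Clearances: x = 2268, y = 2203; minimum 2203 mm.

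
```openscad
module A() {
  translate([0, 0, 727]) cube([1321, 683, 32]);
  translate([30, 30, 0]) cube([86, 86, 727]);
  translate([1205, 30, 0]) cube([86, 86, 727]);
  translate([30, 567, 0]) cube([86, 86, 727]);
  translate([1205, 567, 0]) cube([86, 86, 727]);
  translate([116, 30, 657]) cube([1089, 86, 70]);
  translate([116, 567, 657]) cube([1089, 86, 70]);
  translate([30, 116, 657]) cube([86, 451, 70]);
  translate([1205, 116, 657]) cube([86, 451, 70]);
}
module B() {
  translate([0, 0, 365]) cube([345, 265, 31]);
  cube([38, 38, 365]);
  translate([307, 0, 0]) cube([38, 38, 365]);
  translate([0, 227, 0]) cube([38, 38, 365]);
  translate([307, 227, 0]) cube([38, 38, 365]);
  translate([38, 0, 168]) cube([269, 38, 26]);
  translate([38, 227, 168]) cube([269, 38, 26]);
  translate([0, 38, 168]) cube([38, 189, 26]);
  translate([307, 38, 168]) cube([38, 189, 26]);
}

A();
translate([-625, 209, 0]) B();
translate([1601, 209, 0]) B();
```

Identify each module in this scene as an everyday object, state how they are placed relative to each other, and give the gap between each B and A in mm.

Each stool's nearest face is 280 mm from the table's bounding box.

A is a table. B is a stool. Two stools sit around the table at the −x, +x sides. The gap between each stool and the table is 280 mm.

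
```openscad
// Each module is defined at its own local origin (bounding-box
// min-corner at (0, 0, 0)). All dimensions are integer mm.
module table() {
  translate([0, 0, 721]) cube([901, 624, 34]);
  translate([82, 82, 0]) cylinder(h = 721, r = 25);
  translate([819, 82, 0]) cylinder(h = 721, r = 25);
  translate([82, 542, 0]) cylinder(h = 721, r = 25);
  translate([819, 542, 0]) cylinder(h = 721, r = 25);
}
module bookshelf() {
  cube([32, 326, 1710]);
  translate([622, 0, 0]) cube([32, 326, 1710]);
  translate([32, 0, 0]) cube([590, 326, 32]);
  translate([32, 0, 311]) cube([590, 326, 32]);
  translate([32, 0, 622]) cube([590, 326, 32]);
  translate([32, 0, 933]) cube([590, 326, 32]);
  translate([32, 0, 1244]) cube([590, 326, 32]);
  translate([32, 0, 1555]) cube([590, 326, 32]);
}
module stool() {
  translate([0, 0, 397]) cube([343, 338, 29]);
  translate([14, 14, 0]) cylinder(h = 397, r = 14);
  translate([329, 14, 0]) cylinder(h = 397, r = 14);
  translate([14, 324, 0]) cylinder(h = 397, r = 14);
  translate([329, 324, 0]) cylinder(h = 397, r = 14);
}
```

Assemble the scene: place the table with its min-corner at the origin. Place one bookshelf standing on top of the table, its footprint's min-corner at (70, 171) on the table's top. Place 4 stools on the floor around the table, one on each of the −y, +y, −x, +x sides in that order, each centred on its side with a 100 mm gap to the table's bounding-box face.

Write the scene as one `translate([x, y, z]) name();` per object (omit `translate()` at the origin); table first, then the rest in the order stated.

table();
translate([70, 171, 755]) bookshelf();
translate([279, -438, 0]) stool();
translate([279, 724, 0]) stool();
translate([-443, 143, 0]) stool();
translate([1001, 143, 0]) stool();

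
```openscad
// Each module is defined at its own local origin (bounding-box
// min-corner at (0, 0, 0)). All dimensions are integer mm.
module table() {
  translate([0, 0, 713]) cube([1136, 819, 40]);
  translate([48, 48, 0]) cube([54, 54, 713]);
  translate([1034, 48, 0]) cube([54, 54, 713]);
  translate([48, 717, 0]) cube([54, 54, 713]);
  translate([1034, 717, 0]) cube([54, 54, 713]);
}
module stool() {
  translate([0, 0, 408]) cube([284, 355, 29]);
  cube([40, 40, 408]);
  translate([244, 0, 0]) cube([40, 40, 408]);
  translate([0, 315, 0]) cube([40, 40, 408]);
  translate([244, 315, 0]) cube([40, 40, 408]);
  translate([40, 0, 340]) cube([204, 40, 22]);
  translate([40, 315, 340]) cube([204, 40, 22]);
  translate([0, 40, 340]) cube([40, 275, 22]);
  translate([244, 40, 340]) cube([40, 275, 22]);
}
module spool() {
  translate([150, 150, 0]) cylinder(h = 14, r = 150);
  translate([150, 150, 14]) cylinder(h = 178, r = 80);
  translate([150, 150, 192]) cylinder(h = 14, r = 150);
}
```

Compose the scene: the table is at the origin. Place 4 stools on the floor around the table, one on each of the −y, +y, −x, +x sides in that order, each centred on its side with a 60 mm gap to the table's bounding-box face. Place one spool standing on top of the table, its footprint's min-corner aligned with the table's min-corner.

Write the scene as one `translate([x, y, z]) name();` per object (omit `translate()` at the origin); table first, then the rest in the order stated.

table();
translate([426, -415, 0]) stool();
translate([426, 879, 0]) stool();
translate([-344, 232, 0]) stool();
translate([1196, 232, 0]) stool();
translate([0, 0, 753]) spool();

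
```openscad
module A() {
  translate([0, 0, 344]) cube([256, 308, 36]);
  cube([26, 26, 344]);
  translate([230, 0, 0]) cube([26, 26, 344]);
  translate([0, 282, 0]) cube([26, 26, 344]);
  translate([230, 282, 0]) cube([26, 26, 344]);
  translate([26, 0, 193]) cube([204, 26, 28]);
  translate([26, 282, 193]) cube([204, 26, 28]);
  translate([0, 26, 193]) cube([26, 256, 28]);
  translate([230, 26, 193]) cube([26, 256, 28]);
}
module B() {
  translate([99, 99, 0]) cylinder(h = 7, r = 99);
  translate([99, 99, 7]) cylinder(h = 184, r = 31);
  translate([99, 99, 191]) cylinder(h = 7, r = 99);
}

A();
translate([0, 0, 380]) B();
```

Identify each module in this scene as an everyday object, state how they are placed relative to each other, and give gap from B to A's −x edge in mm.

A is a stool. B is a spool. The spool is on top of the stool. The gap from the spool to the stool's −x edge is 0 mm.

The spool's min-x is at 0; the stool's min-x is 0; gap = 0 mm.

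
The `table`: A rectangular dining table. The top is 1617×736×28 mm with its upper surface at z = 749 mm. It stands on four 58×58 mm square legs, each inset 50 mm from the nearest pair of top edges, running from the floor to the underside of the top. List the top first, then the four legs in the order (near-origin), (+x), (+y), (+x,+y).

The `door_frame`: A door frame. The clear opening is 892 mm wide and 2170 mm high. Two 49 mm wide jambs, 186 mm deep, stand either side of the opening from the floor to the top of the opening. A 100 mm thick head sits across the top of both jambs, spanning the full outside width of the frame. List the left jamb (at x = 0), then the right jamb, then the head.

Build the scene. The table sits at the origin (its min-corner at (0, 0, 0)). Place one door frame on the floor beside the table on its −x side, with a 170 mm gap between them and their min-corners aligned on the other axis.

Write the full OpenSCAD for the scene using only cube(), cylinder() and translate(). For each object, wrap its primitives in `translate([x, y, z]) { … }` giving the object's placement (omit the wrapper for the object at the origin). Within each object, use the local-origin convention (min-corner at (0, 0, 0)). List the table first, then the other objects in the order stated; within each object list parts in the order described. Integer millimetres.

translate([0, 0, 721]) cube([1617, 736, 28]);
translate([50, 50, 0]) cube([58, 58, 721]);
translate([1509, 50, 0]) cube([58, 58, 721]);
translate([50, 628, 0]) cube([58, 58, 721]);
translate([1509, 628, 0]) cube([58, 58, 721]);
translate([-1160, 0, 0]) {
  cube([49, 186, 2170]);
  translate([941, 0, 0]) cube([49, 186, 2170]);
  translate([0, 0, 2170]) cube([990, 186, 100]);
}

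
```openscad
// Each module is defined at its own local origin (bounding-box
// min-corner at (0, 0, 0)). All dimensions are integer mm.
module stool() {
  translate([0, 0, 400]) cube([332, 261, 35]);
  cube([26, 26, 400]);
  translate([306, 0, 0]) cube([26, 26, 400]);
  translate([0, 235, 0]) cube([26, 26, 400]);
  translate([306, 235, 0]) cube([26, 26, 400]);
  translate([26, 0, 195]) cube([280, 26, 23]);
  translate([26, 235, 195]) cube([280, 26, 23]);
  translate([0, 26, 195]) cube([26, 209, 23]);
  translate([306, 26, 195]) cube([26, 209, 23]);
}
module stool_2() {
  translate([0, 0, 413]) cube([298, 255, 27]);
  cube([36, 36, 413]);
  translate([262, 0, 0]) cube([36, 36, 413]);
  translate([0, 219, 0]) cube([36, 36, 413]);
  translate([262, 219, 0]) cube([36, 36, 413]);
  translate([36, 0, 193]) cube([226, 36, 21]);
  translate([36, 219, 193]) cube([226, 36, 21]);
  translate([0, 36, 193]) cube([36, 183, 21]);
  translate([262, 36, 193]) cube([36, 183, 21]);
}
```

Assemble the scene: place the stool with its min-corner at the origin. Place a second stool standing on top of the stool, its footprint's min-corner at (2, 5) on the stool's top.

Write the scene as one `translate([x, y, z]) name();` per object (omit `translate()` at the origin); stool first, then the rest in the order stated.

stool();
translate([2, 5, 435]) stool_2();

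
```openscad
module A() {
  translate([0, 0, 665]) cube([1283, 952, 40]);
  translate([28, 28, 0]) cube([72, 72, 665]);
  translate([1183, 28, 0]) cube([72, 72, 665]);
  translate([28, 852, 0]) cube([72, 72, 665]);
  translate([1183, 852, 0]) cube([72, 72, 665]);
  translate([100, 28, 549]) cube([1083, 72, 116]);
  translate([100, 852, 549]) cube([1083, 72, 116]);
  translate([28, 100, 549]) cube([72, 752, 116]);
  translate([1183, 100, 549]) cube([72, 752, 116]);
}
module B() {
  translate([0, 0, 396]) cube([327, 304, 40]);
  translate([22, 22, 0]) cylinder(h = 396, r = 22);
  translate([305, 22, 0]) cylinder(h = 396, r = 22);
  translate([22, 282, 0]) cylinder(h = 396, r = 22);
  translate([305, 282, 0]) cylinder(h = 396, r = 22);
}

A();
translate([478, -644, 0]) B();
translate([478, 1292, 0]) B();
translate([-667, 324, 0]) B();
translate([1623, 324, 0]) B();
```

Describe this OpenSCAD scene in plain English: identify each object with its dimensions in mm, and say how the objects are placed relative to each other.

A is a rectangular dining table. The top is 1283×952×40 mm with its upper surface at z = 705 mm. It stands on four 72×72 mm square legs, each inset 28 mm from the nearest pair of top edges, running from the floor to the underside of the top. Four apron rails, 72 mm thick and 116 mm tall, run between adjacent legs with their top edges flush with the underside of the top and their outer faces flush with the legs' outer faces.

B is a four-legged stool. The seat is 327×304 mm, 40 mm thick, top at z = 436 mm. It stands on four round legs, each 44 mm in diameter, from z = 0 to the seat underside, each leg's axis is inset half a diameter from the nearest pair of seat edges (so the leg's bounding box is flush with the corner).

Four stools sit around the table at the −y, +y, −x, +x sides.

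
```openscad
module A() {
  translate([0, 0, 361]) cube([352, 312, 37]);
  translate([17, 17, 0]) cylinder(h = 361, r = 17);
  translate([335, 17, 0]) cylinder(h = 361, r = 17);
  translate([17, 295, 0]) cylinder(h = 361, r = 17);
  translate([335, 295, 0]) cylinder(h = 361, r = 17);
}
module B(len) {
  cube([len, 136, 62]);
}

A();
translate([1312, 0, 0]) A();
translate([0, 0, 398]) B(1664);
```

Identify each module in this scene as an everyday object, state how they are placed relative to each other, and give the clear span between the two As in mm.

Second stool starts at x = 1312; first ends at x = 352; clear span = 1312 − 352 = 960 mm.

A is a stool. B is a beam. A beam spans the tops of two stools. The clear span between the two stools is 960 mm.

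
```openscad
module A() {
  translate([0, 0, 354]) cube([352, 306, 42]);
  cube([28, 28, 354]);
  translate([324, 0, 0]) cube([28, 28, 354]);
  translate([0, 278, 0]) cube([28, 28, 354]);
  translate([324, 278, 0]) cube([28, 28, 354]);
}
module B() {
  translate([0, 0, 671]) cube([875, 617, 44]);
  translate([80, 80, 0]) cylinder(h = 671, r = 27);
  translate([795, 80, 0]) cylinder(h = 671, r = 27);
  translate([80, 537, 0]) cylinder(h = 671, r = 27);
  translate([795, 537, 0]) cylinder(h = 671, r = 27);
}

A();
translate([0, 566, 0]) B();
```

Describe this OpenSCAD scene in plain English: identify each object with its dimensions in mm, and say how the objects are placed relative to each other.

A is a four-legged stool. The seat is a 352×306×42 mm slab whose top surface is at z = 396 mm; four square legs, each 28×28 mm in cross-section, run from the floor (z = 0) to the underside of the seat, each flush with a corner of the seat.

B is a rectangular dining table. The top is 875×617×44 mm with its upper surface at z = 715 mm. It stands on four round legs of 54 mm diameter, each leg's bounding box inset 53 mm from the nearest pair of top edges, running from the floor to the underside of the top.

The table is on the floor beside the stool on its +y side.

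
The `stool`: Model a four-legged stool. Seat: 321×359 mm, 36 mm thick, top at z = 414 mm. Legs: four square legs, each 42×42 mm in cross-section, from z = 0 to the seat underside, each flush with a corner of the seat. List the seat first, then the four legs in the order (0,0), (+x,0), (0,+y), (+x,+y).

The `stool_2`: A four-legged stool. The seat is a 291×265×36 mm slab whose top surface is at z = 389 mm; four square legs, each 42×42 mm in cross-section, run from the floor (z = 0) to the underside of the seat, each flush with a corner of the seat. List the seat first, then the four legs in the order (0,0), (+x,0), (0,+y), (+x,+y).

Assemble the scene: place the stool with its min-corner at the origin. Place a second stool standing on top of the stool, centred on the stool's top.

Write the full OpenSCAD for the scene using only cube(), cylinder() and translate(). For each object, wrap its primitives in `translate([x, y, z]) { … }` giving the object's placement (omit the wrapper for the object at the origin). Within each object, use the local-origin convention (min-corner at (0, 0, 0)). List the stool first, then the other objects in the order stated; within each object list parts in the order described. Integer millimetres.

translate([0, 0, 378]) cube([321, 359, 36]);
cube([42, 42, 378]);
translate([279, 0, 0]) cube([42, 42, 378]);
translate([0, 317, 0]) cube([42, 42, 378]);
translate([279, 317, 0]) cube([42, 42, 378]);
translate([15, 47, 414]) {
  translate([0, 0, 353]) cube([291, 265, 36]);
  cube([42, 42, 353]);
  translate([249, 0, 0]) cube([42, 42, 353]);
  translate([0, 223, 0]) cube([42, 42, 353]);
  translate([249, 223, 0]) cube([42, 42, 353]);
}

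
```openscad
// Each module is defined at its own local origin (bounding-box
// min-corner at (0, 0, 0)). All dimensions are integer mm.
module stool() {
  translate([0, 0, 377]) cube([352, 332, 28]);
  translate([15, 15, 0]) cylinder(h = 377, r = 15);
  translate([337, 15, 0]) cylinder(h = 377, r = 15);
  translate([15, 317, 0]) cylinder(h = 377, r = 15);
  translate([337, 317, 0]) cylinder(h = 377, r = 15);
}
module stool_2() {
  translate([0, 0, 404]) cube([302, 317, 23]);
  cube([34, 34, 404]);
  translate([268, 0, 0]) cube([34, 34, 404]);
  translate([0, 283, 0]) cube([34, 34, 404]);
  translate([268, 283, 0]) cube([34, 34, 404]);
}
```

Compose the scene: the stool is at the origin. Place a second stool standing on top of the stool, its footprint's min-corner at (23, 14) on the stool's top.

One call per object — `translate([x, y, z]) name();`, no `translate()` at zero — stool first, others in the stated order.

stool();
translate([23, 14, 405]) stool_2();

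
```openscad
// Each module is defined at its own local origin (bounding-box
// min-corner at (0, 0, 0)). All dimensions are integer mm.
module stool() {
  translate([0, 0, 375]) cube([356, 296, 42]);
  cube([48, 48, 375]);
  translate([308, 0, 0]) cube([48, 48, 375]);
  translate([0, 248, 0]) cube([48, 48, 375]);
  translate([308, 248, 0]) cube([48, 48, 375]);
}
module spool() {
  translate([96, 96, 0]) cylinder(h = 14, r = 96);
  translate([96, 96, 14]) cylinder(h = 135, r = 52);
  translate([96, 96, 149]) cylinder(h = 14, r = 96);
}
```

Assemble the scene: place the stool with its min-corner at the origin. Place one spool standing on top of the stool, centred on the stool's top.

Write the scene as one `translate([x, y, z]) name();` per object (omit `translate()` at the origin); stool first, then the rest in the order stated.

stool();
translate([82, 52, 417]) spool();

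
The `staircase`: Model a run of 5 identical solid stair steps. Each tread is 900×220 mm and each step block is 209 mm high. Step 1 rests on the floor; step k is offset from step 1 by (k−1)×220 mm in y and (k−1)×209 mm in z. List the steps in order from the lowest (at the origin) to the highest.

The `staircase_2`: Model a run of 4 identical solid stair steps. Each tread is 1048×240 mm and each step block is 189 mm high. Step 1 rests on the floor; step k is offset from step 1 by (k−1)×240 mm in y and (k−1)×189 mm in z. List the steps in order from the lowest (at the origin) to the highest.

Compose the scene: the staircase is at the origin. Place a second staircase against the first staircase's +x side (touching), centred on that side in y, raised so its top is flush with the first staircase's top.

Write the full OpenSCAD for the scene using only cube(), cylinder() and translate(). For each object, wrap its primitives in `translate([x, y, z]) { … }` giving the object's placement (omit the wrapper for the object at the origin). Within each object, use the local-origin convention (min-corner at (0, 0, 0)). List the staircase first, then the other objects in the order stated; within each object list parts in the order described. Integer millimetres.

cube([900, 220, 209]);
translate([0, 220, 209]) cube([900, 220, 209]);
translate([0, 440, 418]) cube([900, 220, 209]);
translate([0, 660, 627]) cube([900, 220, 209]);
translate([0, 880, 836]) cube([900, 220, 209]);
translate([900, 70, 289]) {
  cube([1048, 240, 189]);
  translate([0, 240, 189]) cube([1048, 240, 189]);
  translate([0, 480, 378]) cube([1048, 240, 189]);
  translate([0, 720, 567]) cube([1048, 240, 189]);
}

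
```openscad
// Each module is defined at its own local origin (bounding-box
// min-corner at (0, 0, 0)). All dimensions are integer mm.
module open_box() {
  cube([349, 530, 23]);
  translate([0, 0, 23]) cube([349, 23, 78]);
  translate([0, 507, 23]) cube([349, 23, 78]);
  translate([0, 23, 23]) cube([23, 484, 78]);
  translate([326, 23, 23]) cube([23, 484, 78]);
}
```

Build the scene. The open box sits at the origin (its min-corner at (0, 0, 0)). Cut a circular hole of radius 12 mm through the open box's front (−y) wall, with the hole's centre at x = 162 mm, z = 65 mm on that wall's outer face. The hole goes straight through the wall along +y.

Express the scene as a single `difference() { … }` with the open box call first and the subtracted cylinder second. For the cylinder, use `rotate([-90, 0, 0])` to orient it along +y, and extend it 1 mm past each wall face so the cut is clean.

difference() {
  open_box();
  translate([162, -1, 65]) rotate([-90, 0, 0]) cylinder(h = 25, r = 12);
}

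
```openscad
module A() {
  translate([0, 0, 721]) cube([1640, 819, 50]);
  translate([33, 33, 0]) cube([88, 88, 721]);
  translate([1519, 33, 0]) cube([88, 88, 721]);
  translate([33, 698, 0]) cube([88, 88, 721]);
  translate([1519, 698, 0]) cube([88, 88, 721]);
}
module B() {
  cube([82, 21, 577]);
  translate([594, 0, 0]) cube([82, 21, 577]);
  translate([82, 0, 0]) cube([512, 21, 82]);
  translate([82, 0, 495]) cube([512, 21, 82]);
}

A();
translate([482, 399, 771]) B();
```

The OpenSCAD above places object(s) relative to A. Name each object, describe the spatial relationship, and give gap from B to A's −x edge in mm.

The picture frame's min-x is at 482; the table's min-x is 0; gap = 482 mm.

A is a table. B is a picture frame. The picture frame is on top of the table, centred. The gap from the picture frame to the table's −x edge is 482 mm.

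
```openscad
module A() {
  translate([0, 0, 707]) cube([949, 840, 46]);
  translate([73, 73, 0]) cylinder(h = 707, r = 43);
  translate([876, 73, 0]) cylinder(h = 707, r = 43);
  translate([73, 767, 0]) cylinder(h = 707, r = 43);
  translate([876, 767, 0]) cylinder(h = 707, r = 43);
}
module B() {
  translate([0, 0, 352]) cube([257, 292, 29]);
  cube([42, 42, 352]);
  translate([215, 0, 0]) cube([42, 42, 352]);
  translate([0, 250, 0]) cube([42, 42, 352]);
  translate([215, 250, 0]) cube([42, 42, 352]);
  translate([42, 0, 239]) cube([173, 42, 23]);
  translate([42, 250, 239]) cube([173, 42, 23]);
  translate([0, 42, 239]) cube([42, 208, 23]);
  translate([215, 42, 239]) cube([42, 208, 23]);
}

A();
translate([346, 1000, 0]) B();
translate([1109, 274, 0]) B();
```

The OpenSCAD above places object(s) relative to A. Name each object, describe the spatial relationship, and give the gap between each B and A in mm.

Each stool's nearest face is 160 mm from the table's bounding box.

A is a table. B is a stool. Two stools sit around the table at the +y, +x sides. The gap between each stool and the table is 160 mm.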